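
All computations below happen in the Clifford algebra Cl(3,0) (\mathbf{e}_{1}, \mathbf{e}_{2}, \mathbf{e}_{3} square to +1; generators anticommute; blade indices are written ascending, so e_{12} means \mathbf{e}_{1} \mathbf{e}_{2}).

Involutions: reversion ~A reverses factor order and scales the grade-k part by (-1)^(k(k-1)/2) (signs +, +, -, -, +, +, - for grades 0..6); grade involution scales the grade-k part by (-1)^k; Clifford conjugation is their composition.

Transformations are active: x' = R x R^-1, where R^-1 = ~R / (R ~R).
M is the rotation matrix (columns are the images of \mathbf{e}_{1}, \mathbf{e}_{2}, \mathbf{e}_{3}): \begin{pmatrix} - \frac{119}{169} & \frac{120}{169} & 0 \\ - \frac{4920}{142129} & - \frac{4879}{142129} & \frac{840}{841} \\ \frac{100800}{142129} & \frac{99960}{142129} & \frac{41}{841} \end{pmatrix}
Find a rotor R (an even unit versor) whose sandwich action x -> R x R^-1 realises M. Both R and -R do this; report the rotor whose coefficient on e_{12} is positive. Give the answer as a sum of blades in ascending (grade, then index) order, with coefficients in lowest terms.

Method: write R = a + b12*e_{12} + b13*e_{13} + b23*e_{23} with a^2 + b12^2 + b13^2 + b23^2 = 1 (so R^-1 = ~R). Expanding the columns R e_j ~R gives tr M = 4a^2 - 1 and, from the antisymmetric part, M21 - M12 = -4a*b12, M13 - M31 = 4a*b13, M32 - M23 = -4a*b23.
Here tr M = -\frac{98029}{142129}, so a^2 = (1 + tr M)/4 = \frac{11025}{142129} and a = ±\frac{105}{377}. Taking a = \frac{105}{377}: M21 - M12 = -\frac{105840}{142129}, M13 - M31 = -\frac{100800}{142129}, M32 - M23 = -\frac{42000}{142129}, giving b12 = \frac{252}{377}, b13 = -\frac{240}{377}, b23 = \frac{100}{377}, i.e. R = \frac{105}{377} + \frac{252}{377} e_{12} - \frac{240}{377} e_{13} + \frac{100}{377} e_{23}.
Its e_{12} coefficient is already positive.
Answer: \frac{105}{377} + \frac{252}{377} e_{12} - \frac{240}{377} e_{13} + \frac{100}{377} e_{23}. Recall the cover is two-to-one: with M of trace -\frac{98029}{142129}, both preimages act alike, and the stated e_{12} sign chooses the sheet.


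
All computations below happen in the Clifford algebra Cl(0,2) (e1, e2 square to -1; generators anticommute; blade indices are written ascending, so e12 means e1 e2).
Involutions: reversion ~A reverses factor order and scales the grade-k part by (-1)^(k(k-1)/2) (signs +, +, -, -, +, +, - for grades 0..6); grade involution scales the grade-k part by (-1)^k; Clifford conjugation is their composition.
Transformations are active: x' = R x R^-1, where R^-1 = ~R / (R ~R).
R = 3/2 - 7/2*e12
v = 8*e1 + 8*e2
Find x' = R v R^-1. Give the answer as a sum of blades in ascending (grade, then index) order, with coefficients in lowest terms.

~R = 3/2 + 7/2*e12, and R ~R = 29/2, so R^-1 = ~R / (29/2).
R v = 40*e1 - 16*e2
Answer: 8/29*e1 - 328/29*e2


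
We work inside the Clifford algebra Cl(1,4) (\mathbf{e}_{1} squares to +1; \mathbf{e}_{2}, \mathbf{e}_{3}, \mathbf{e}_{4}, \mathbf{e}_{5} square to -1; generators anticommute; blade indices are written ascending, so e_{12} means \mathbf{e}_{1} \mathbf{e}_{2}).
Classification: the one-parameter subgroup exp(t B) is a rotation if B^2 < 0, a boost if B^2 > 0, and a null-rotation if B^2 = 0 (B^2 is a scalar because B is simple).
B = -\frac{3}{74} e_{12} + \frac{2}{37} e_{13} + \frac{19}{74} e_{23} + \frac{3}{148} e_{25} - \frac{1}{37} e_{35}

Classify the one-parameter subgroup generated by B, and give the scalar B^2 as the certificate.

B^2 term by term: the squares give (-\frac{3}{74})^2*(e_{12})^2 + (\frac{2}{37})^2*(e_{13})^2 + (\frac{19}{74})^2*(e_{23})^2 + (\frac{3}{148})^2*(e_{25})^2 + (-\frac{1}{37})^2*(e_{35})^2 = \frac{9}{5476}*(+1) + \frac{4}{1369}*(+1) + \frac{361}{5476}*(-1) + \frac{9}{21904}*(-1) + \frac{1}{1369}*(-1) = -\frac{1}{16} (each basis 2-blade squares to minus the product of its generators' squares); cross terms between blades sharing an index anticommute and cancel; the commuting (index-disjoint) pairs give grade-4 terms 2*c*c'*(blade product), which cancel blade by blade — e_{1235}: \frac{3}{1369} - \frac{3}{1369} = 0 — confirming B is simple. So B^2 = -\frac{1}{16}.
Answer: rotation, certificate B^2 = -\frac{1}{16}. The scalar -\frac{1}{16} is the complete invariant here: its sign names the subgroup type.


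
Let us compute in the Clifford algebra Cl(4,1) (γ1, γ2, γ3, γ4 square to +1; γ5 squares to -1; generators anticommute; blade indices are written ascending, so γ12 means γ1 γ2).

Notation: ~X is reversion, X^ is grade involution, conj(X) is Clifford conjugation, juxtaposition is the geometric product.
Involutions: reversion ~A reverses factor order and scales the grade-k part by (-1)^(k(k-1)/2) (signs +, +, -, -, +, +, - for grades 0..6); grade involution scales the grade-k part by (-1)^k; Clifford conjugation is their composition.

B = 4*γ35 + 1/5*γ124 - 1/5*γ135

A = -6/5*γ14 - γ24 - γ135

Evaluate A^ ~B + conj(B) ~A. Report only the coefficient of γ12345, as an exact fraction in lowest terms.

first term: 1/5 - 21/5*γ1 + 6/25*γ2 - 6/25*γ345 - 24/5*γ1345 - 19/5*γ2345 + 1/5*γ12345
second term: -1/5 - 21/5*γ1 + 6/25*γ2 + 6/25*γ345 + 24/5*γ1345 + 19/5*γ2345 + 1/5*γ12345
Answer: 2/5


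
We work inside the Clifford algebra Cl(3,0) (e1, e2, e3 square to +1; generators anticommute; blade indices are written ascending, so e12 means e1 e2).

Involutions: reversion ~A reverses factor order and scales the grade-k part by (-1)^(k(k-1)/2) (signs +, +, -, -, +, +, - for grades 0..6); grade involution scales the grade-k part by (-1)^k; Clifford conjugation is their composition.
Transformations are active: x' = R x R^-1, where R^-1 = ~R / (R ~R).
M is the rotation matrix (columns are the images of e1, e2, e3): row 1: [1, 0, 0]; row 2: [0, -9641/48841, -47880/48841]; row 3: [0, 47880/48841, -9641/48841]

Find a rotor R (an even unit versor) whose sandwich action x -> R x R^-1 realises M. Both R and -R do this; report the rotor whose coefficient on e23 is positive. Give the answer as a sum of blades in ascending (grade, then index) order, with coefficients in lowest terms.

Method: write R = a + b12*e12 + b13*e13 + b23*e23 with a^2 + b12^2 + b13^2 + b23^2 = 1 (so R^-1 = ~R). Expanding the columns R e_j ~R gives tr M = 4a^2 - 1 and, from the antisymmetric part, M21 - M12 = -4a*b12, M13 - M31 = 4a*b13, M32 - M23 = -4a*b23.
Here tr M = 29559/48841, so a^2 = (1 + tr M)/4 = 19600/48841 and a = ±140/221. Taking a = 140/221: M21 - M12 = 0, M13 - M31 = 0, M32 - M23 = 95760/48841, giving b12 = 0, b13 = 0, b23 = -171/221, i.e. R = 140/221 - 171/221*e23.
Its e23 coefficient is negative, so report the other preimage -R.
Answer: -140/221 + 171/221*e23. Sheet selection: the two-to-one cover makes ±R indistinguishable at the matrix level (trace 29559/48841), so uniqueness comes from the required sign on e23.


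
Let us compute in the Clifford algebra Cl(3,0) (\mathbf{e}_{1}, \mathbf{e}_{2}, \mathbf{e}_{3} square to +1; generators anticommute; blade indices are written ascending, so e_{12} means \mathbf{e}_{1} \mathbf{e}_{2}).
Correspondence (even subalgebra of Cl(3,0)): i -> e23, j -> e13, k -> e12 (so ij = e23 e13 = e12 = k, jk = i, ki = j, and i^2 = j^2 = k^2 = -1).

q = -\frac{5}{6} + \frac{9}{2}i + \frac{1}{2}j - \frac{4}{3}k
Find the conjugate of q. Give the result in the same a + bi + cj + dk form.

In blades: q = -\frac{5}{6} - \frac{4}{3} e_{12} + \frac{1}{2} e_{13} + \frac{9}{2} e_{23}.
Quaternion conjugation is reversion on the even subalgebra: the scalar is fixed and every grade-2 blade flips sign, giving -\frac{5}{6} + \frac{4}{3} e_{12} - \frac{1}{2} e_{13} - \frac{9}{2} e_{23}; translating back:
Answer: -\frac{5}{6} - \frac{9}{2}i - \frac{1}{2}j + \frac{4}{3}k


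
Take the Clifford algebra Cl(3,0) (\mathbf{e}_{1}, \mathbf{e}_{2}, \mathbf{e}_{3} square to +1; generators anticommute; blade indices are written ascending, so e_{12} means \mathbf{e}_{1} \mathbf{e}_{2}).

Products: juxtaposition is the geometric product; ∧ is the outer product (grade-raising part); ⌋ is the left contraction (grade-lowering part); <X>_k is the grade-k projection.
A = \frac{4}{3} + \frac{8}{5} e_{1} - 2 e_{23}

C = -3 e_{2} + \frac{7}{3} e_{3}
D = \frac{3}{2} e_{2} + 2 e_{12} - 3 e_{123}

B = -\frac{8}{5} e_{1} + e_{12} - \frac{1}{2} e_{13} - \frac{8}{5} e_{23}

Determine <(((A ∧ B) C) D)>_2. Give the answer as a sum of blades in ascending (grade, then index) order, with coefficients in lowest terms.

step 1: -\frac{32}{15} e_{1} + \frac{4}{3} e_{12} - \frac{2}{3} e_{13} - \frac{32}{15} e_{23} + \frac{16}{25} e_{123}
step 2: -\frac{50}{9} e_{1} - \frac{224}{45} e_{2} - \frac{32}{5} e_{3} + \frac{592}{75} e_{12} - \frac{688}{225} e_{13} + \frac{10}{9} e_{123}
step 3: -\frac{498}{25} + \frac{4904}{225} e_{1} - \frac{436}{225} e_{2} + \frac{4828}{225} e_{3} + \frac{163}{15} e_{12} - \frac{83}{5} e_{13} + \frac{4534}{225} e_{23} - \frac{616}{75} e_{123}
step 4: \frac{163}{15} e_{12} - \frac{83}{5} e_{13} + \frac{4534}{225} e_{23}
Answer: \frac{163}{15} e_{12} - \frac{83}{5} e_{13} + \frac{4534}{225} e_{23}


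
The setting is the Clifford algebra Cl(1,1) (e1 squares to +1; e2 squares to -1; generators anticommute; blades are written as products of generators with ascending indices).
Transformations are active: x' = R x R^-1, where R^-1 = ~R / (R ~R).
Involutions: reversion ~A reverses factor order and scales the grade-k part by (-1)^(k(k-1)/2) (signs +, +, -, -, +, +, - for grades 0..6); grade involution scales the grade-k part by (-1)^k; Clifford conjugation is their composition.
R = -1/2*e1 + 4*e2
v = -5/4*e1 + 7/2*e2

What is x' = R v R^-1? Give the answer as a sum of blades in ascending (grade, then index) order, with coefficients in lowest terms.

~R = -1/2*e1 + 4*e2, and R ~R = -63/4, so R^-1 = ~R / (-63/4).
R v = -107/8 + 13/4*e1 e2
Answer: 101/252*e1 + 415/126*e2


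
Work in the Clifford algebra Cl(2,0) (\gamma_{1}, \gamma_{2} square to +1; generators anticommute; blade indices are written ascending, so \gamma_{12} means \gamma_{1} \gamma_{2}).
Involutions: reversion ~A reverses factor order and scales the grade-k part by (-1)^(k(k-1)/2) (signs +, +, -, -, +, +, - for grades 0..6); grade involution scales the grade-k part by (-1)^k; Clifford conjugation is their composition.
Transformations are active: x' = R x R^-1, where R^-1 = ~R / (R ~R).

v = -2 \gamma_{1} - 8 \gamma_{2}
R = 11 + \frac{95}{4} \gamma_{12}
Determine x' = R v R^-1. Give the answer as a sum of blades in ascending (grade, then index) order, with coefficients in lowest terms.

~R = 11 - \frac{95}{4} \gamma_{12}, and R ~R = \frac{10961}{16}, so R^-1 = ~R / (\frac{10961}{16}).
R v = -212 \gamma_{1} - \frac{81}{2} \gamma_{2}
Answer: -\frac{52702}{10961} \gamma_{1} + \frac{73432}{10961} \gamma_{2}


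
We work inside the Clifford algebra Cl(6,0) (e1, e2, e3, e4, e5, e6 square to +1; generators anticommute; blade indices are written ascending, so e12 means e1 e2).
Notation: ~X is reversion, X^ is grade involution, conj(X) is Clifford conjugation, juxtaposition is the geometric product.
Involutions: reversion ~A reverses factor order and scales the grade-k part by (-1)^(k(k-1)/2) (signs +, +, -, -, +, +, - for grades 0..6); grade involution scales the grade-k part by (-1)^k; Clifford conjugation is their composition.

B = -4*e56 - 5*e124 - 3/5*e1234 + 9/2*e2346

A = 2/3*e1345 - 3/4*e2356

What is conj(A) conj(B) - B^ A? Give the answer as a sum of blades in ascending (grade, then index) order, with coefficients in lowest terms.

first term: 3*e23 + 2/5*e25 + 27/8*e45 + 10/3*e235 + 3*e1256 + 8/3*e1346 - 9/20*e1456 - 15/4*e13456
second term: -3*e23 - 2/5*e25 - 27/8*e45 - 10/3*e235 + 3*e1256 + 8/3*e1346 - 9/20*e1456 - 15/4*e13456
Answer: 6*e23 + 4/5*e25 + 27/4*e45 + 20/3*e235


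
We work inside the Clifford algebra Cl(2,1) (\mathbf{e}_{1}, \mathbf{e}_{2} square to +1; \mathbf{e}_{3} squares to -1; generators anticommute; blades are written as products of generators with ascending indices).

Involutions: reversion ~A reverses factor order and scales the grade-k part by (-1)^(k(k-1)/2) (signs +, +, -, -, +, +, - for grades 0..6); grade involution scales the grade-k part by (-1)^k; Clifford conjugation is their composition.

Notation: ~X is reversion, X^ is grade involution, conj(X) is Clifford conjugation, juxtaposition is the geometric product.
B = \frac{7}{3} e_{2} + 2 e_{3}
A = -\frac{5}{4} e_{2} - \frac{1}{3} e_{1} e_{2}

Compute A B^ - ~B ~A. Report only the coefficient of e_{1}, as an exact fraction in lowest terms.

first term: \frac{35}{12} + \frac{7}{9} e_{1} + \frac{5}{2} e_{2} e_{3} + \frac{2}{3} e_{1} e_{2} e_{3}
second term: -\frac{35}{12} - \frac{7}{9} e_{1} + \frac{5}{2} e_{2} e_{3} + \frac{2}{3} e_{1} e_{2} e_{3}
Answer: \frac{14}{9}


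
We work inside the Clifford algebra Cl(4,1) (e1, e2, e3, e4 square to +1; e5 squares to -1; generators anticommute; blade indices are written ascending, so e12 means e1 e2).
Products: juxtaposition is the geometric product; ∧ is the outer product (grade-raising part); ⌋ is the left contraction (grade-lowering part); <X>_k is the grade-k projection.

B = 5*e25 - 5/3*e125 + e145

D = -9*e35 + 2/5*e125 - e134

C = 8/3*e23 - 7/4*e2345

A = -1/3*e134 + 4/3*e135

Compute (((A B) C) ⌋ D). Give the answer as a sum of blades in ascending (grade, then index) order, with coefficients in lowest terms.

step 1: 20/9*e23 + 4/3*e34 - 1/3*e35 - 20/3*e123 + 5/9*e2345 - 5/3*e12345
step 2: -535/108 + 535/36*e1 - 149/36*e24 + 29/9*e25 + 65/27*e45 - 65/9*e145
step 3: 58/45*e1 + 107/18*e25 - 535/36*e34 + 535/12*e35 - 107/54*e125 + 535/108*e134
Answer: 58/45*e1 + 107/18*e25 - 535/36*e34 + 535/12*e35 - 107/54*e125 + 535/108*e134


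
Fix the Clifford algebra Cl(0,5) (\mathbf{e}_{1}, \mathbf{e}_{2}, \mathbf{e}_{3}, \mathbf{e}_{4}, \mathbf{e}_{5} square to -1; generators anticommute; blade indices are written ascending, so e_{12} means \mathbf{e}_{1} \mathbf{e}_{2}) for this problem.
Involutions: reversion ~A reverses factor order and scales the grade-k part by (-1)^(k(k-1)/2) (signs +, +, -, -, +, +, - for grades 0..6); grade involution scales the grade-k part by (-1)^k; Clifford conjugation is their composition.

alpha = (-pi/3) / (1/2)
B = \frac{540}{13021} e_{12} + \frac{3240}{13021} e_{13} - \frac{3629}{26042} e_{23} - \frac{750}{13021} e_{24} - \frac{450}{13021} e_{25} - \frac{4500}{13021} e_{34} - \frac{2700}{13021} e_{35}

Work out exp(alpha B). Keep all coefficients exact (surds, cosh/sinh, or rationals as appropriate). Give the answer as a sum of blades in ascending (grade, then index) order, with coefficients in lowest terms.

B^2 term by term: the squares give (\frac{540}{13021})^2*(e_{12})^2 + (\frac{3240}{13021})^2*(e_{13})^2 + (-\frac{3629}{26042})^2*(e_{23})^2 + (-\frac{750}{13021})^2*(e_{24})^2 + (-\frac{450}{13021})^2*(e_{25})^2 + (-\frac{4500}{13021})^2*(e_{34})^2 + (-\frac{2700}{13021})^2*(e_{35})^2 = \frac{291600}{169546441}*(-1) + \frac{10497600}{169546441}*(-1) + \frac{13169641}{678185764}*(-1) + \frac{562500}{169546441}*(-1) + \frac{202500}{169546441}*(-1) + \frac{20250000}{169546441}*(-1) + \frac{7290000}{169546441}*(-1) = -\frac{1}{4} (each basis 2-blade squares to minus the product of its generators' squares); cross terms between blades sharing an index anticommute and cancel; the commuting (index-disjoint) pairs give grade-4 terms 2*c*c'*(blade product), which cancel blade by blade — e_{1234}: -\frac{4860000}{169546441} + \frac{4860000}{169546441} = 0; e_{1235}: -\frac{2916000}{169546441} + \frac{2916000}{169546441} = 0; e_{2345}: -\frac{4050000}{169546441} + \frac{4050000}{169546441} = 0 — confirming B is simple. So B^2 = -\frac{1}{4}.
B^2 = -\frac{1}{4} — the series telescopes trigonometrically here: l = \frac{1}{2}, alpha*l = - \frac{\pi}{3}, so exp(alpha B) = cos(- \frac{\pi}{3}) + (sin(- \frac{\pi}{3})/(\frac{1}{2}))*B = \frac{1}{2} + (- \sqrt{3})*B.
Answer: \frac{1}{2} - \frac{540 \sqrt{3}}{13021} e_{12} - \frac{3240 \sqrt{3}}{13021} e_{13} + \frac{3629 \sqrt{3}}{26042} e_{23} + \frac{750 \sqrt{3}}{13021} e_{24} + \frac{450 \sqrt{3}}{13021} e_{25} + \frac{4500 \sqrt{3}}{13021} e_{34} + \frac{2700 \sqrt{3}}{13021} e_{35}


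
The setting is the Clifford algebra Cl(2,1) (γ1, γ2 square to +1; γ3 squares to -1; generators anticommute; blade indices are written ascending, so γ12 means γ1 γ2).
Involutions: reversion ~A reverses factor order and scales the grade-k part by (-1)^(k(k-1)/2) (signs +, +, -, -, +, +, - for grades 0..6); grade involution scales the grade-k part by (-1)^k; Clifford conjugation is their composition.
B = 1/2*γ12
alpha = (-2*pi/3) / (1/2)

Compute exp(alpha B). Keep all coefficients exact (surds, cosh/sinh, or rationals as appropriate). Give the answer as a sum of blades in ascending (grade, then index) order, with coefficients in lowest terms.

B^2 = (1/2)^2*(γ12)^2 = 1/4*(-1) = -1/4 (a basis 2-blade squares to minus the product of its generators' squares).
B^2 = -1/4 — since the square is negative, the closed form is circular: l = 1/2, alpha*l = -2*pi/3, so exp(alpha B) = cos(-2*pi/3) + (sin(-2*pi/3)/(1/2))*B = -1/2 + (-sqrt(3))*B.
Answer: -1/2 - sqrt(3)/2*γ12


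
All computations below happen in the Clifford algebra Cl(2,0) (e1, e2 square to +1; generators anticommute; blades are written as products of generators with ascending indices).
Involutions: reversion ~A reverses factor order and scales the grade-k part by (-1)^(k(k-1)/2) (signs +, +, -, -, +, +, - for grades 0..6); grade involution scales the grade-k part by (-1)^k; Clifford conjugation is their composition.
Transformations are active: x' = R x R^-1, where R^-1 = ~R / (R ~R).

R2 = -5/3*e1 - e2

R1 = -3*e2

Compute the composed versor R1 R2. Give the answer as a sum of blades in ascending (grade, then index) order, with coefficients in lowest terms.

Distribute over the terms of R1 (each basis-blade product reordered to ascending indices, repeated generators contracted through their squares):
(-3*e2) R2 = 3 - 5*e1 e2
Answer: 3 - 5*e1 e2


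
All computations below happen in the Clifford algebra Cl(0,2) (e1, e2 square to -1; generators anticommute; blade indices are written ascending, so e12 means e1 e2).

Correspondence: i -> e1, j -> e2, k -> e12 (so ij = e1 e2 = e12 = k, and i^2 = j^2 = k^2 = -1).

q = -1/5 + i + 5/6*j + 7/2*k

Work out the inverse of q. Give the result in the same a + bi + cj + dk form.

In blades: q = -1/5 + e1 + 5/6*e2 + 7/2*e12.
With qbar = -1/5 - e1 - 5/6*e2 - 7/2*e12 (scalar fixed, mapped units negated), q qbar = 6293/450 (the sum of squared coefficients), so q^-1 = qbar / (6293/450) = -90/6293 - 450/6293*e1 - 375/6293*e2 - 225/899*e12; translating back:
Answer: -90/6293 - 450/6293*i - 375/6293*j - 225/899*k


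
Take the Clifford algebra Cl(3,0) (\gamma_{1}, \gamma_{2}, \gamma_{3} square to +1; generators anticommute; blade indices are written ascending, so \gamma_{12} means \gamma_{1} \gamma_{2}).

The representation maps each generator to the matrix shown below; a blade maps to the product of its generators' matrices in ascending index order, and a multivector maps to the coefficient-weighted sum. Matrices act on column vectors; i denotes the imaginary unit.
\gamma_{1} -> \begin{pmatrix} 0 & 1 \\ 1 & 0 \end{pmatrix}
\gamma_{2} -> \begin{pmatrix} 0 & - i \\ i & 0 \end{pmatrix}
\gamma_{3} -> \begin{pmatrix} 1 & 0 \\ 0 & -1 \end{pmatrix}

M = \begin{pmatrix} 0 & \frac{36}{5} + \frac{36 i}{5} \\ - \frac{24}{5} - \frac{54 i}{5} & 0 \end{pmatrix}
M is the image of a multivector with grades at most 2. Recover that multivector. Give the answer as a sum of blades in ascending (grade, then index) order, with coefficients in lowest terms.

Method: 1, rho(\gamma_{1}), rho(\gamma_{2}), rho(\gamma_{3}) form a trace-orthogonal basis of the 2x2 complex matrices (tr(X Y) = 2 if X = Y, else 0), so M = m0*1 + m1*rho(\gamma_{1}) + m2*rho(\gamma_{2}) + m3*rho(\gamma_{3}) with m0 = tr(M)/2 = 0, m1 = tr(M rho(\gamma_{1}))/2 = \frac{6}{5} - \frac{9 i}{5}, m2 = tr(M rho(\gamma_{2}))/2 = -9 + 6 i, m3 = tr(M rho(\gamma_{3}))/2 = 0.
Multiplying table entries, the bivector images are rho(\gamma_{12}) = i*rho(\gamma_{3}), rho(\gamma_{13}) = -i*rho(\gamma_{2}), rho(\gamma_{23}) = i*rho(\gamma_{1}); with real blade coefficients the real parts of m0..m3 are the coefficients of 1, \gamma_{1}, \gamma_{2}, \gamma_{3} and the imaginary parts give the bivectors (\gamma_{23}: Im m1, \gamma_{13}: -Im m2, \gamma_{12}: Im m3).
Answer: \frac{6}{5} \gamma_{1} - 9 \gamma_{2} - 6 \gamma_{13} - \frac{9}{5} \gamma_{23}


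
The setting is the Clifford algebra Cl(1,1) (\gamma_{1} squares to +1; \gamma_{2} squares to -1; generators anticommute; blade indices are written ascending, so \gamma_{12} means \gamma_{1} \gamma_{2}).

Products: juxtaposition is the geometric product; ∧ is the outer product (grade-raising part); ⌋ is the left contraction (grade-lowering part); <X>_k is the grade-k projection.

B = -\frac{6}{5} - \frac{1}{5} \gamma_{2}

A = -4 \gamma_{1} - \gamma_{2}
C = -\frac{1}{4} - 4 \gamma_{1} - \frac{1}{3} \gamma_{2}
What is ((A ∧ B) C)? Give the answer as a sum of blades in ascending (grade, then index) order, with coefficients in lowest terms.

step 1: \frac{24}{5} \gamma_{1} + \frac{6}{5} \gamma_{2} + \frac{4}{5} \gamma_{12}
step 2: -\frac{94}{5} - \frac{14}{15} \gamma_{1} + \frac{29}{10} \gamma_{2} + 3 \gamma_{12}
Answer: -\frac{94}{5} - \frac{14}{15} \gamma_{1} + \frac{29}{10} \gamma_{2} + 3 \gamma_{12}


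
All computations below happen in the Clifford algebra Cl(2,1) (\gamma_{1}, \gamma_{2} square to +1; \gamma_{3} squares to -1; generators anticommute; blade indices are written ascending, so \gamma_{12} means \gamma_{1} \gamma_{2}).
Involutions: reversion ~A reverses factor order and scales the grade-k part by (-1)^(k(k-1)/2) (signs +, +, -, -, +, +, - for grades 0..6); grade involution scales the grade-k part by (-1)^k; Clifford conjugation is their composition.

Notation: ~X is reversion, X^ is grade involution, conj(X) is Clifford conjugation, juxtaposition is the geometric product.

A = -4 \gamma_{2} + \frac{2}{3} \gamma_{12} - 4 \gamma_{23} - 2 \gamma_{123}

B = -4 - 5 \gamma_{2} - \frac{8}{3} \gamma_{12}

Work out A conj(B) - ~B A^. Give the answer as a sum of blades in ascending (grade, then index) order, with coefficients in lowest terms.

first term: -\frac{196}{9} + 14 \gamma_{1} + 16 \gamma_{2} + \frac{76}{3} \gamma_{3} - \frac{8}{3} \gamma_{12} + \frac{62}{3} \gamma_{13} + 16 \gamma_{23} + 8 \gamma_{123}
second term: -\frac{196}{9} + 14 \gamma_{1} - 16 \gamma_{2} + \frac{44}{3} \gamma_{3} - \frac{8}{3} \gamma_{12} - \frac{2}{3} \gamma_{13} + 16 \gamma_{23} - 8 \gamma_{123}
Answer: 32 \gamma_{2} + \frac{32}{3} \gamma_{3} + \frac{64}{3} \gamma_{13} + 16 \gamma_{123}


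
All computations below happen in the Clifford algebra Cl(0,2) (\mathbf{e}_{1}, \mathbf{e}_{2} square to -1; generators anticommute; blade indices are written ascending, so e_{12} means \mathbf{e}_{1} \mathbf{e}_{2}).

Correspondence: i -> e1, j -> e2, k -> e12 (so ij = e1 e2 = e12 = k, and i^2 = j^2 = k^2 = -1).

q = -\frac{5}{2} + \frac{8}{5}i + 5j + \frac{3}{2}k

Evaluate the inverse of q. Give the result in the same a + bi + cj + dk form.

In blades: q = -\frac{5}{2} + \frac{8}{5} e_{1} + 5 e_{2} + \frac{3}{2} e_{12}.
With qbar = -\frac{5}{2} - \frac{8}{5} e_{1} - 5 e_{2} - \frac{3}{2} e_{12} (scalar fixed, mapped units negated), q qbar = \frac{1803}{50} (the sum of squared coefficients), so q^-1 = qbar / (\frac{1803}{50}) = -\frac{125}{1803} - \frac{80}{1803} e_{1} - \frac{250}{1803} e_{2} - \frac{25}{601} e_{12}; translating back:
Answer: -\frac{125}{1803} - \frac{80}{1803}i - \frac{250}{1803}j - \frac{25}{601}k


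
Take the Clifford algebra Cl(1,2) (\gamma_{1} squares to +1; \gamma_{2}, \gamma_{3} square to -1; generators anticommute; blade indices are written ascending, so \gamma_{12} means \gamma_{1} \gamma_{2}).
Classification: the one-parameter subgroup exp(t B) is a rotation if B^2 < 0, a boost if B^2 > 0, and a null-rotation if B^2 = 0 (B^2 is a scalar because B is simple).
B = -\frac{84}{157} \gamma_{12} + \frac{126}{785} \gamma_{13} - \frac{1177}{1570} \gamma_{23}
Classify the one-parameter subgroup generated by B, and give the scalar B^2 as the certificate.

B^2 term by term: the squares give (-\frac{84}{157})^2*(\gamma_{12})^2 + (\frac{126}{785})^2*(\gamma_{13})^2 + (-\frac{1177}{1570})^2*(\gamma_{23})^2 = \frac{7056}{24649}*(+1) + \frac{15876}{616225}*(+1) + \frac{1385329}{2464900}*(-1) = -\frac{1}{4} (each basis 2-blade squares to minus the product of its generators' squares); cross terms between blades sharing an index anticommute and cancel. So B^2 = -\frac{1}{4}.
Answer: rotation, certificate B^2 = -\frac{1}{4}. B^2 = -\frac{1}{4} is basis-independent, so its sign is the whole story.


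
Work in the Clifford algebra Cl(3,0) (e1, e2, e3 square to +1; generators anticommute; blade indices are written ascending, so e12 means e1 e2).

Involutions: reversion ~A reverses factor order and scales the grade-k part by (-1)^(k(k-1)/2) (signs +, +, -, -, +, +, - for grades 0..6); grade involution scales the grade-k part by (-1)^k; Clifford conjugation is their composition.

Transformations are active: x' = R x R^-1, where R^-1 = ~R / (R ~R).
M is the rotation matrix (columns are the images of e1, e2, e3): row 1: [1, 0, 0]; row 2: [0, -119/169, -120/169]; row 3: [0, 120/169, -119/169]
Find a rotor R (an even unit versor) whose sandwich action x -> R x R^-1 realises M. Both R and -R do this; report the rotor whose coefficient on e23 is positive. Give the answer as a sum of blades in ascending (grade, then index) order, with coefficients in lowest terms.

Method: write R = a + b12*e12 + b13*e13 + b23*e23 with a^2 + b12^2 + b13^2 + b23^2 = 1 (so R^-1 = ~R). Expanding the columns R e_j ~R gives tr M = 4a^2 - 1 and, from the antisymmetric part, M21 - M12 = -4a*b12, M13 - M31 = 4a*b13, M32 - M23 = -4a*b23.
Here tr M = -69/169, so a^2 = (1 + tr M)/4 = 25/169 and a = ±5/13. Taking a = 5/13: M21 - M12 = 0, M13 - M31 = 0, M32 - M23 = 240/169, giving b12 = 0, b13 = 0, b23 = -12/13, i.e. R = 5/13 - 12/13*e23.
Its e23 coefficient is negative, so report the other preimage -R.
Answer: -5/13 + 12/13*e23. Note: both R and -R realise this M (trace -69/169); the covering map identifies them, and the e23-coefficient sign is the tie-breaker.


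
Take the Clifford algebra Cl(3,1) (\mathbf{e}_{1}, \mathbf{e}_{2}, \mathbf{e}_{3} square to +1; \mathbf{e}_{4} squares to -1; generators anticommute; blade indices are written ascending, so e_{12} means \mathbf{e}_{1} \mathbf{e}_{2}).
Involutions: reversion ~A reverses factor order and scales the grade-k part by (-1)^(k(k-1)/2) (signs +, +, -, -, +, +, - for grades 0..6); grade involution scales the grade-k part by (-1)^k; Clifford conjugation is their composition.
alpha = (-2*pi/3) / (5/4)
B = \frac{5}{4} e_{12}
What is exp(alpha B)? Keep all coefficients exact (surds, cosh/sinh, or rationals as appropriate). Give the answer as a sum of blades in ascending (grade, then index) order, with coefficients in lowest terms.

B^2 = (\frac{5}{4})^2*(e_{12})^2 = \frac{25}{16}*(-1) = -\frac{25}{16} (a basis 2-blade squares to minus the product of its generators' squares).
B^2 = -\frac{25}{16} — the negative square puts this in the circular regime; l = \frac{5}{4}, alpha*l = - \frac{2 \pi}{3}, so exp(alpha B) = cos(- \frac{2 \pi}{3}) + (sin(- \frac{2 \pi}{3})/(\frac{5}{4}))*B = - \frac{1}{2} + (- \frac{2 \sqrt{3}}{5})*B.
Answer: - \frac{1}{2} - \frac{\sqrt{3}}{2} e_{12}


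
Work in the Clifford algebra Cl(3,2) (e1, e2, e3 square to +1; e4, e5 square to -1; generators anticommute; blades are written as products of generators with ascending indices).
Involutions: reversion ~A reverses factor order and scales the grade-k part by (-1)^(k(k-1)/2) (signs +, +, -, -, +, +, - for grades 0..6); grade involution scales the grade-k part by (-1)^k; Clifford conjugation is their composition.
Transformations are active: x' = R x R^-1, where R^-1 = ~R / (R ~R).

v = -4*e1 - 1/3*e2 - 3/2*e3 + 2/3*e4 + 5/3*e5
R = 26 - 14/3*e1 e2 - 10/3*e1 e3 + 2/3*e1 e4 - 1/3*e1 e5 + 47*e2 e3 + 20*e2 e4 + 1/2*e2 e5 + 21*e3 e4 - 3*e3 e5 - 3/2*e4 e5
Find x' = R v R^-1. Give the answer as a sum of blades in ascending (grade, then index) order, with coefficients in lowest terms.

~R = 26 + 14/3*e1 e2 + 10/3*e1 e3 - 2/3*e1 e4 + 1/3*e1 e5 - 47*e2 e3 - 20*e2 e4 - 1/2*e2 e5 - 21*e3 e4 + 3*e3 e5 + 3/2*e4 e5, and R ~R = 6208/3, so R^-1 = ~R / (6208/3).
R v = -292/3*e1 - 112*e2 - 137/3*e3 + 182/3*e4 + 110/3*e5 - 1639/9*e1 e2 e3 - 746/9*e1 e2 e4 - 89/9*e1 e2 e5 - 767/9*e1 e3 e4 + 107/18*e1 e3 e5 + 22/3*e1 e4 e5 + 163/3*e2 e3 e4 + 961/12*e2 e3 e5 + 67/2*e2 e4 e5 + 157/4*e3 e4 e5
Answer: -27/8*e1 - 18797/4656*e2 + 5003/2328*e3 + 6013/1552*e4 + 285/194*e5


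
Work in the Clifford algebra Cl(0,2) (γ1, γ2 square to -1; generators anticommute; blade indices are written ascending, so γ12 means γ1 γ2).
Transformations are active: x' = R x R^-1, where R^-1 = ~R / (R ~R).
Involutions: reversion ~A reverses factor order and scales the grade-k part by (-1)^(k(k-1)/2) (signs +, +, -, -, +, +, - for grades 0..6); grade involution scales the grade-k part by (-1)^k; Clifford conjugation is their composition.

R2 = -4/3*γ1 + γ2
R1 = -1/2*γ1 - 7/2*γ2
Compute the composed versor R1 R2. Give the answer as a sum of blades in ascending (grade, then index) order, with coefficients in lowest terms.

Distribute over the terms of R1 (each basis-blade product reordered to ascending indices, repeated generators contracted through their squares):
(-1/2*γ1) R2 = -2/3 - 1/2*γ12
(-7/2*γ2) R2 = 7/2 - 14/3*γ12
Summing the partial products and collecting blades:
Answer: 17/6 - 31/6*γ12


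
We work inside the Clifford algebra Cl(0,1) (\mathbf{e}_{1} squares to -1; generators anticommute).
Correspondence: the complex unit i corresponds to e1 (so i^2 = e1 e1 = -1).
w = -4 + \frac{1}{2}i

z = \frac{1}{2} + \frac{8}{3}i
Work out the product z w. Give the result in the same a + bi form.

In blades: z = \frac{1}{2} + \frac{8}{3} e_{1}, w = -4 + \frac{1}{2} e_{1}.
Distribute z over w term by term (generator squares from the signature, products reordered to ascending indices): (\frac{1}{2})*w = -2 + \frac{1}{4} e_{1}; (\frac{8}{3} e_{1})*w = -\frac{4}{3} - \frac{32}{3} e_{1}.
Sum: -\frac{10}{3} - \frac{125}{12} e_{1}; translating back through the correspondence:
Answer: -\frac{10}{3} - \frac{125}{12}i


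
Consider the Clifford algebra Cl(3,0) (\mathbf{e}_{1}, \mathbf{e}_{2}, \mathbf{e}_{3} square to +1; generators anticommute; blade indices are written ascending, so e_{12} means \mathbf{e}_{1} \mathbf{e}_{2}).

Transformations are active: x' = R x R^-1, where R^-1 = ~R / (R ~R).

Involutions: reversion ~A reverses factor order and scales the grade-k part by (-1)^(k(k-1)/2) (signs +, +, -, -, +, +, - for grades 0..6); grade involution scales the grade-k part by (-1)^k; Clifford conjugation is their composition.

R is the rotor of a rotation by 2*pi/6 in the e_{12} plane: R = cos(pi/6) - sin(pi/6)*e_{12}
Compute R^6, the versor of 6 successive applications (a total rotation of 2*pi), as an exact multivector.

Because a rotor carries half the rotation angle, composing 6 copies of this e_{12}-plane rotor multiplies the phase: 6*(pi/6) = \pi, hence R^6 = cos(\pi) - sin(\pi)*e_{12}.
cos(\pi) = -1 and sin(\pi) = 0, so R^6 = -1. The total rotation 2*pi is 1 full turn, so every vector returns to itself, yet the rotor is -1, on the OTHER sheet of the double cover (an odd number of 2*pi turns).
Answer: -1


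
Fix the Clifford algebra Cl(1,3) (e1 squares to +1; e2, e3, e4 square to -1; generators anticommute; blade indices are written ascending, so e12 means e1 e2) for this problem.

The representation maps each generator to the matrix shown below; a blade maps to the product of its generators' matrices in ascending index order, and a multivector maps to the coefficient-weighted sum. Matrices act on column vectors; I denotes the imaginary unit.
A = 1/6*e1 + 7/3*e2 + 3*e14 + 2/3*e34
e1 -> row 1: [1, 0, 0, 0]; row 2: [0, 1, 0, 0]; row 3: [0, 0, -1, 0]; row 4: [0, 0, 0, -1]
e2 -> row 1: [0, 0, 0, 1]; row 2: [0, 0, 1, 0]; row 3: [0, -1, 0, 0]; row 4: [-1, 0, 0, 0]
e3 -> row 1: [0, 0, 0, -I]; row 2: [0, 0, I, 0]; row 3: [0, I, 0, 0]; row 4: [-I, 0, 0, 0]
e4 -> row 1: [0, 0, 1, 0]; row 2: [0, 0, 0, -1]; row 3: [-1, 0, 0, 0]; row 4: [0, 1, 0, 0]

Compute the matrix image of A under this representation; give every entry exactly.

Bivector images (products of the table entries): rho(e14) = rho(e1)rho(e4) = row 1: [0, 0, 1, 0]; row 2: [0, 0, 0, -1]; row 3: [1, 0, 0, 0]; row 4: [0, -1, 0, 0]; rho(e34) = rho(e3)rho(e4) = row 1: [0, -I, 0, 0]; row 2: [-I, 0, 0, 0]; row 3: [0, 0, 0, -I]; row 4: [0, 0, -I, 0].
M = (1/6)*rho(e1) + (7/3)*rho(e2) + (3)*rho(e14) + (2/3)*rho(e34), summed entrywise:
Answer: row 1: [1/6, -2*I/3, 3, 7/3]; row 2: [-2*I/3, 1/6, 7/3, -3]; row 3: [3, -7/3, -1/6, -2*I/3]; row 4: [-7/3, -3, -2*I/3, -1/6]


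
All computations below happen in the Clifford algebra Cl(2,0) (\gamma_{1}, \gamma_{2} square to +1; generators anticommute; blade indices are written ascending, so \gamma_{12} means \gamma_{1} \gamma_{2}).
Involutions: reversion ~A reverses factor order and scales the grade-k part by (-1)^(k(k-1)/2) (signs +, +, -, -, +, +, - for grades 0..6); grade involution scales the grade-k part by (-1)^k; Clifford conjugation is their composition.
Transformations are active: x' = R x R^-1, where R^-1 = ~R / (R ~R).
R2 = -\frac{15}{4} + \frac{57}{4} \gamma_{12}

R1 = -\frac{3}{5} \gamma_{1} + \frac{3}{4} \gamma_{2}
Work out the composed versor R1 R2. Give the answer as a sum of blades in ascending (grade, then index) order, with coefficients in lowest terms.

Distribute over the terms of R1 (each basis-blade product reordered to ascending indices, repeated generators contracted through their squares):
(-\frac{3}{5} \gamma_{1}) R2 = \frac{9}{4} \gamma_{1} - \frac{171}{20} \gamma_{2}
(\frac{3}{4} \gamma_{2}) R2 = -\frac{171}{16} \gamma_{1} - \frac{45}{16} \gamma_{2}
Summing the partial products and collecting blades:
Answer: -\frac{135}{16} \gamma_{1} - \frac{909}{80} \gamma_{2}


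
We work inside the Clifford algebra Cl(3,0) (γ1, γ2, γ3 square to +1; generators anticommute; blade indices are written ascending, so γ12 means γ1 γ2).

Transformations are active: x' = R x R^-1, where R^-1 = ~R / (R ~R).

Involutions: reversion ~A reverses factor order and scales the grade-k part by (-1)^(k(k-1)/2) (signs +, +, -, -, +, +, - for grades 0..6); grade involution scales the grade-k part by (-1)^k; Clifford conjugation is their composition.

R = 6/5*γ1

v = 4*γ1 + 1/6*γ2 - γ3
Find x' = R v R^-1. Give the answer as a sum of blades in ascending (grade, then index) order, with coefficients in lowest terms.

~R = 6/5*γ1, and R ~R = 36/25, so R^-1 = ~R / (36/25).
R v = 24/5 + 1/5*γ12 - 6/5*γ13
Answer: 4*γ1 - 1/6*γ2 + γ3


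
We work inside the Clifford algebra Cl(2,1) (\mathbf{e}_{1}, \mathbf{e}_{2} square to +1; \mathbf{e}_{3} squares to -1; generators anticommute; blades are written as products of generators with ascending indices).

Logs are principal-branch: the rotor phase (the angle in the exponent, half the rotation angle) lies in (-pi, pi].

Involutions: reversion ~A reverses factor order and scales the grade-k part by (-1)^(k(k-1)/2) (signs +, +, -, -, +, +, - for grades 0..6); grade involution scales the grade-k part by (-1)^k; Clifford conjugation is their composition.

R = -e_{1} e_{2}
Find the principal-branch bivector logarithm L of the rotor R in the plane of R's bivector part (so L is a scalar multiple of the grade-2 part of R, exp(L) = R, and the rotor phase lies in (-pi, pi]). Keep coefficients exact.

The scalar part of R is 0, and that scalar determines the rotor phase on the principal branch; recovering the unit plane as bivector-part over sine of the phase gives L = phase * plane.
Concretely: cos(phase) = 0 gives phase = ±\frac{\pi}{2}, and since phase/sin(phase) is even the sign is immaterial: L = (phase/sin(phase)) * <R>_2 = (\frac{\pi}{2}) * <R>_2.
Answer: - \frac{\pi}{2} e_{1} e_{2}


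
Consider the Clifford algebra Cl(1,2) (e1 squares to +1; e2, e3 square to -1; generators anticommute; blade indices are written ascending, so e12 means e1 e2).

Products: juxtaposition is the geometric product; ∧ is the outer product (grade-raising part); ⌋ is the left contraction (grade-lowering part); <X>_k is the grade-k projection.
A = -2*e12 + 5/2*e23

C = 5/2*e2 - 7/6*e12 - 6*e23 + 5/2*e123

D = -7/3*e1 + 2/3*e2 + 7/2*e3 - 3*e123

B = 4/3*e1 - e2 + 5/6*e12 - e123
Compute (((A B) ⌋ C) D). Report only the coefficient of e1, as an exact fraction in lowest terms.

step 1: -5/3 + 1/2*e1 + 8/3*e2 - 1/2*e3 + 25/12*e13 + 10/3*e123
step 2: -15 - 28/9*e1 - 167/24*e2 + 16*e3 + 115/36*e12 + 20/3*e13 + 45/4*e23 - 25/6*e123
step 3: -6113/108 + 4675/108*e1 - 4735/216*e2 - 1405/36*e3 + 9563/216*e12 + 1069/24*e13 - 2299/144*e23 + 1835/72*e123
Answer: 4675/108


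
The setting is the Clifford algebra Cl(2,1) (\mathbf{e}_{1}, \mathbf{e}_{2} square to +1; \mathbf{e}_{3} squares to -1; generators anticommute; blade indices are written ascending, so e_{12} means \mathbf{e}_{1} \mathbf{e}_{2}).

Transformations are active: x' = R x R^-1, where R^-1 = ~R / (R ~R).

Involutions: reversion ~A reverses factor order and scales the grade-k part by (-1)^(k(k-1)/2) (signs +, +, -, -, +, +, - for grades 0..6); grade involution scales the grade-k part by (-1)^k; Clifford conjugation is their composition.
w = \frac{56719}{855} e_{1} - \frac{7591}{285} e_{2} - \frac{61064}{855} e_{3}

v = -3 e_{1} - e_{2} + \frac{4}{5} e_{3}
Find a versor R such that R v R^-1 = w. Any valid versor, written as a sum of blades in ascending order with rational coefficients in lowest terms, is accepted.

Key observation: q(v) = q(w) = \frac{234}{25} (sandwiches preserve the norm), so R = v + w = \frac{54154}{855} e_{1} - \frac{7876}{285} e_{2} - \frac{12076}{171} e_{3} works whenever it is invertible — the component of v along it is kept and (v - w)/2 reverses, sending v to w.
Answer: \frac{54154}{855} e_{1} - \frac{7876}{285} e_{2} - \frac{12076}{171} e_{3}


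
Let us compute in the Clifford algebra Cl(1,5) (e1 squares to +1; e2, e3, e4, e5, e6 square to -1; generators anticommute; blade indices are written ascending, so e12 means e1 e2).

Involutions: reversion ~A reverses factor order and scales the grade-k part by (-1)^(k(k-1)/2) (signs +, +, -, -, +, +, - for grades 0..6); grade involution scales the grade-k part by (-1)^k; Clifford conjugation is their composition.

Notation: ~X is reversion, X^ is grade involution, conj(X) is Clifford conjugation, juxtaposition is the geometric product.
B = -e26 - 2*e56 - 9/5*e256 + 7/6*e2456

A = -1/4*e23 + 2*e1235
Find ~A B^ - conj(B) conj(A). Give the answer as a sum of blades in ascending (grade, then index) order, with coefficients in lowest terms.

first term: -1/4*e36 + 18/5*e136 + 9/20*e356 + 4*e1236 - 7/3*e1346 + 2*e1356 - 1/2*e2356 + 7/24*e3456
second term: -1/4*e36 - 18/5*e136 + 9/20*e356 + 4*e1236 - 7/3*e1346 + 2*e1356 + 1/2*e2356 - 7/24*e3456
Answer: 36/5*e136 - e2356 + 7/12*e3456


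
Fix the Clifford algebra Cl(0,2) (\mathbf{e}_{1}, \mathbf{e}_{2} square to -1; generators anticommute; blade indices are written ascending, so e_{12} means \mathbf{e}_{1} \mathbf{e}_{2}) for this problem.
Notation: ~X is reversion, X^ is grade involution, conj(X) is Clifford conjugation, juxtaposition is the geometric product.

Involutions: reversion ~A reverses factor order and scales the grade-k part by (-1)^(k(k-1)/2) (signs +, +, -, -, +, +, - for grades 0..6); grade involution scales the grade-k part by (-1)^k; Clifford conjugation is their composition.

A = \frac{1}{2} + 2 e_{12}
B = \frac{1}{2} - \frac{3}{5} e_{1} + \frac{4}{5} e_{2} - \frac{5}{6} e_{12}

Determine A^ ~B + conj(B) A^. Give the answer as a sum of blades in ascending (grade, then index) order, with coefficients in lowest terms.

first term: -\frac{17}{12} - \frac{19}{10} e_{1} - \frac{4}{5} e_{2} + \frac{17}{12} e_{12}
second term: -\frac{17}{12} - \frac{13}{10} e_{1} - \frac{8}{5} e_{2} + \frac{17}{12} e_{12}
Answer: -\frac{17}{6} - \frac{16}{5} e_{1} - \frac{12}{5} e_{2} + \frac{17}{6} e_{12}


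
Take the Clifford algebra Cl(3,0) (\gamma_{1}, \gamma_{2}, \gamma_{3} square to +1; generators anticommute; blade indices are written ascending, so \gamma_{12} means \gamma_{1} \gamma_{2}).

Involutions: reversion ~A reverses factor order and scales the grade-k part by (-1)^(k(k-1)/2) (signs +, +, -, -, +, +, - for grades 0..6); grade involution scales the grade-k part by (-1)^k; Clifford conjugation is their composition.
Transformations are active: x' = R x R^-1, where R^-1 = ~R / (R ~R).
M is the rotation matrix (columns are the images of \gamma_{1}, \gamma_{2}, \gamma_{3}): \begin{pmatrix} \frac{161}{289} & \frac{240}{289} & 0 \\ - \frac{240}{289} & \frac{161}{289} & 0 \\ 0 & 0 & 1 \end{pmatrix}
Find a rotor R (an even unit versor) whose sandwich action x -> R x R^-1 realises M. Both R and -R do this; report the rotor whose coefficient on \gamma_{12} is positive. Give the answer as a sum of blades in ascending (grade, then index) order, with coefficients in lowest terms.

Method: write R = a + b12*\gamma_{12} + b13*\gamma_{13} + b23*\gamma_{23} with a^2 + b12^2 + b13^2 + b23^2 = 1 (so R^-1 = ~R). Expanding the columns R e_j ~R gives tr M = 4a^2 - 1 and, from the antisymmetric part, M21 - M12 = -4a*b12, M13 - M31 = 4a*b13, M32 - M23 = -4a*b23.
Here tr M = \frac{611}{289}, so a^2 = (1 + tr M)/4 = \frac{225}{289} and a = ±\frac{15}{17}. Taking a = \frac{15}{17}: M21 - M12 = -\frac{480}{289}, M13 - M31 = 0, M32 - M23 = 0, giving b12 = \frac{8}{17}, b13 = 0, b23 = 0, i.e. R = \frac{15}{17} + \frac{8}{17} \gamma_{12}.
Its \gamma_{12} coefficient is already positive.
Answer: \frac{15}{17} + \frac{8}{17} \gamma_{12}. Why the constraint matters: R and -R act identically through the sandwich — M has trace \frac{611}{289} either way — so only the sign condition on \gamma_{12} picks one of the two preimages.
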